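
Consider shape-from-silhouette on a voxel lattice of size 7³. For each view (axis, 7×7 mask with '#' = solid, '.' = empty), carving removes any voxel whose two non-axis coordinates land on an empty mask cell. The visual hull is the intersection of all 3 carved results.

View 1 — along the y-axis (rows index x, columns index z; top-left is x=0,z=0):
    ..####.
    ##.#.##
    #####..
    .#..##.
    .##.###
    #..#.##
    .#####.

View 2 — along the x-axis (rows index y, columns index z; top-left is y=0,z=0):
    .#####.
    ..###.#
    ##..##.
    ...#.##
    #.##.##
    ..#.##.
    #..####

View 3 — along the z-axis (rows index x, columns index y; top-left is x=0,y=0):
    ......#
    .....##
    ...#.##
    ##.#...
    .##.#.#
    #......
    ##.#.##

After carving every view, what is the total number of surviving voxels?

voxel count = 49

initial block: 7^3 = 343
after view 1 [y-axis, 31 of 49 cells solid] → remaining = 217
after view 2 [x-axis, 29 of 49 cells solid] → remaining = 133
after view 3 [z-axis, 19 of 49 cells solid] → remaining = 49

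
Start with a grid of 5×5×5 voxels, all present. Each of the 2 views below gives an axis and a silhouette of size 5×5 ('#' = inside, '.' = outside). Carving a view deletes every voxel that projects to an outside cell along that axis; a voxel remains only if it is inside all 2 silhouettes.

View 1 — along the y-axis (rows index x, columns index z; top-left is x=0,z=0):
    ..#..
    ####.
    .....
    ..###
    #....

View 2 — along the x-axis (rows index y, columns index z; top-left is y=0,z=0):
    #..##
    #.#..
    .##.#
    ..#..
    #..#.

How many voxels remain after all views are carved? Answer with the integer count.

initial block: 5^3 = 125
after view 1 [y-axis, 9 of 25 cells solid] → remaining = 45
after view 2 [x-axis, 11 of 25 cells solid] → remaining = 22

|visual hull| = 22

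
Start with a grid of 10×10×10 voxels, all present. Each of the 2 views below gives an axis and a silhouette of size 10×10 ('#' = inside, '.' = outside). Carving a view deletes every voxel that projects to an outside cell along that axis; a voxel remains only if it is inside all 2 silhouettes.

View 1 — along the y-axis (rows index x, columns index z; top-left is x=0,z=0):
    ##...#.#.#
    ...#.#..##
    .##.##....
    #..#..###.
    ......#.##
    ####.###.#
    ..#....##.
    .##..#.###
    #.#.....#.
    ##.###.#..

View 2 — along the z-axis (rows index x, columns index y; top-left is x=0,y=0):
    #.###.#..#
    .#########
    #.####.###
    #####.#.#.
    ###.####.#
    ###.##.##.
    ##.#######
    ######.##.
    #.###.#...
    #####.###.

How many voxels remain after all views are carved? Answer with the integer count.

initial block: 10^3 = 1000
step 1: project along y, AND mask (47/100) → |grid| = 470
step 2: project along z, AND mask (75/100) → |grid| = 351

voxel count = 351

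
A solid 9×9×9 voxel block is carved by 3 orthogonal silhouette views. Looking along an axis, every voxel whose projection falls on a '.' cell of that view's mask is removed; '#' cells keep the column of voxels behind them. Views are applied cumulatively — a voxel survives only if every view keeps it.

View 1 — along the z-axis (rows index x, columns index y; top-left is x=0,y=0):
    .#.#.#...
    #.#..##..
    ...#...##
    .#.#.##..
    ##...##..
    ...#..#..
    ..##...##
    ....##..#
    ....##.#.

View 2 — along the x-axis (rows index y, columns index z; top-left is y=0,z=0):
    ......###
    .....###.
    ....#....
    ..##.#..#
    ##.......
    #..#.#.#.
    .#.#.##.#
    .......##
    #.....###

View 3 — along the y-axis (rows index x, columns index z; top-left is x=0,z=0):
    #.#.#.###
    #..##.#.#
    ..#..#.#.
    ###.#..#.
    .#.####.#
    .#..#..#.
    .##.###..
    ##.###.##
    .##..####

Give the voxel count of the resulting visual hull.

full grid |V| = 729
carve view 1 (along z, XY-mask fill 30/81): 270 voxels remain
carve view 2 (along x, YZ-mask fill 28/81): 103 voxels remain
carve view 3 (along y, XZ-mask fill 46/81): 53 voxels remain

remaining voxels: 53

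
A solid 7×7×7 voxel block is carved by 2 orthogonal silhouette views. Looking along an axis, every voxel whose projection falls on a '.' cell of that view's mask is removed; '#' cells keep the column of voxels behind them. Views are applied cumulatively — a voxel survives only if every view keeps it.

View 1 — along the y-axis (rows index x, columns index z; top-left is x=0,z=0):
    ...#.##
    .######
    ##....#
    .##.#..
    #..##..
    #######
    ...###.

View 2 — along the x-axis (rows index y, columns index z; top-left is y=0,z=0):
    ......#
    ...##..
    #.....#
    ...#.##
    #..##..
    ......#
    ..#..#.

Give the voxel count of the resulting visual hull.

58 voxels

start: 7×7×7 = 343 voxels
V1 y: intersect with XZ mask (28 set) -- 196 left
V2 x: intersect with YZ mask (14 set) -- 58 left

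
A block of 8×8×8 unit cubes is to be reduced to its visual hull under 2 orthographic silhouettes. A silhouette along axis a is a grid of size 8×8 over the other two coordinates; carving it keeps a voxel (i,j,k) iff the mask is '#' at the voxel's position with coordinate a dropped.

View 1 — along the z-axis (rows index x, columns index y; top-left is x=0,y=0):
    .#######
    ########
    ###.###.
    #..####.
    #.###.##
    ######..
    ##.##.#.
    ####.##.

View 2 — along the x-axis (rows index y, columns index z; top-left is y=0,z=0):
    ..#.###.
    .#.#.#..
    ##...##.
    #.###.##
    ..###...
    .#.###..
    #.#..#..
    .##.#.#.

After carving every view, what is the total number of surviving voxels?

voxel count = 190

initial block: 8^3 = 512
after view 1 [z-axis, 49 of 64 cells solid] → remaining = 392
after view 2 [x-axis, 31 of 64 cells solid] → remaining = 190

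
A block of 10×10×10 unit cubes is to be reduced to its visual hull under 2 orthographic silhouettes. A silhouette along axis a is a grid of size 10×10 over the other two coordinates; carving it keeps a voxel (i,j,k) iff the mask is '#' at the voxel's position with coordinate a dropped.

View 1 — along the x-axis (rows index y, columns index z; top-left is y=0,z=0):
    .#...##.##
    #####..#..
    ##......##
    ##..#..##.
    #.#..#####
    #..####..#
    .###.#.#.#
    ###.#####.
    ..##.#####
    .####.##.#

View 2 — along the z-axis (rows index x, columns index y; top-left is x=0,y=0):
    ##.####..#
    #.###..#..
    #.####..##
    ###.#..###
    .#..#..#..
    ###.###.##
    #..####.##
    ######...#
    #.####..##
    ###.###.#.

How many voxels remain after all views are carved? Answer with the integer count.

before carving: 1000 voxels (10×10×10)
  1. axis=0 (YZ plane), |mask|=61  ⇒  voxels=610
  2. axis=2 (XY plane), |mask|=65  ⇒  voxels=390

remaining voxels: 390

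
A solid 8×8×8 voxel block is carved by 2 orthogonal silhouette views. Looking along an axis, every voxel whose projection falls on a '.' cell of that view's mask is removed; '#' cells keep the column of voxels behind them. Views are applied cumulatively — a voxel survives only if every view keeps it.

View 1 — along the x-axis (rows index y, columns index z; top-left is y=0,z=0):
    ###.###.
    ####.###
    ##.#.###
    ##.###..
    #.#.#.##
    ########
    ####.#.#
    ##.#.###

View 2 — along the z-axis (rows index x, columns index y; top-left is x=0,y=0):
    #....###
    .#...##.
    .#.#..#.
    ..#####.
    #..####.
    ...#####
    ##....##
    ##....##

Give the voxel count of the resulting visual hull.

initial block: 8^3 = 512
[1] x-view keeps 49 columns → grid now 392
[2] z-view keeps 33 columns → grid now 205

205 voxels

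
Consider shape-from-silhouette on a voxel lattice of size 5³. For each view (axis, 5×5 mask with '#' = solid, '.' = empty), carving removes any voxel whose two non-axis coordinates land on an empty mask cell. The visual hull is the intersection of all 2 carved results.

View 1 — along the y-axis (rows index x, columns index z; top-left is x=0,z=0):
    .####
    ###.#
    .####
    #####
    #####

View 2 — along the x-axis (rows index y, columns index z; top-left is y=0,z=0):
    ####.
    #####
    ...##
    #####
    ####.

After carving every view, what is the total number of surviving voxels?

before carving: 125 voxels (5×5×5)
V1 y: intersect with XZ mask (22 set) -- 110 left
V2 x: intersect with YZ mask (20 set) -- 87 left

|visual hull| = 87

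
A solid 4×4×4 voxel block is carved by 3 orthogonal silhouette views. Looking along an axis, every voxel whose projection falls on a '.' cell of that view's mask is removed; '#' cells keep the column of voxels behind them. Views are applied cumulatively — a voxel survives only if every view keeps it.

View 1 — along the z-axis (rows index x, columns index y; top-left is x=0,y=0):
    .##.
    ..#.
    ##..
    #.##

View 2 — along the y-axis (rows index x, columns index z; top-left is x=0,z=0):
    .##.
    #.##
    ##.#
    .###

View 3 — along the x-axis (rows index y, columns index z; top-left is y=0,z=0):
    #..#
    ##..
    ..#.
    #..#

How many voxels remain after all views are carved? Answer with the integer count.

remaining voxels: 10

initial block: 4^3 = 64
after view 1 [z-axis, 8 of 16 cells solid] → remaining = 32
after view 2 [y-axis, 11 of 16 cells solid] → remaining = 22
after view 3 [x-axis, 7 of 16 cells solid] → remaining = 10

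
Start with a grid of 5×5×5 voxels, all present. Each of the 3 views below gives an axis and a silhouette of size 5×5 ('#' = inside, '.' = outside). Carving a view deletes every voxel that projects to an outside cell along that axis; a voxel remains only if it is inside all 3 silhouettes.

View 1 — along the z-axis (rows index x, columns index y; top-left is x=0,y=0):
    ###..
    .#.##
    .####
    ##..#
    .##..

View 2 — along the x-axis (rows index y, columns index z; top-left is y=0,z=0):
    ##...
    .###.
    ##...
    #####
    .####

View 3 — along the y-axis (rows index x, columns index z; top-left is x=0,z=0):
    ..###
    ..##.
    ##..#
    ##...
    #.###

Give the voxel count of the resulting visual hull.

23 voxels

start: 5×5×5 = 125 voxels
V1 z: intersect with XY mask (15 set) -- 75 left
V2 x: intersect with YZ mask (16 set) -- 47 left
V3 y: intersect with XZ mask (14 set) -- 23 left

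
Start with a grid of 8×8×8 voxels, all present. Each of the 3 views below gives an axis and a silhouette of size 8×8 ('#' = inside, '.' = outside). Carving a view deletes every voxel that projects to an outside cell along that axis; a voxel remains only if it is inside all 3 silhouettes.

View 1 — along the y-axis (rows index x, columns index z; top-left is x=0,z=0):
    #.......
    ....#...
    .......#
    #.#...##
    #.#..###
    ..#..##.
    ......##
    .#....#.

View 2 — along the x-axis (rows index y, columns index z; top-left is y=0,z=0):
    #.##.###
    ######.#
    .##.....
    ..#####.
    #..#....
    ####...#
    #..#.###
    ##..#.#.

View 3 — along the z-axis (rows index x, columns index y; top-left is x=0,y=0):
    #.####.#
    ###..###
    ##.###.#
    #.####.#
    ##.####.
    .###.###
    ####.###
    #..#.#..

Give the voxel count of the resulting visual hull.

|visual hull| = 63

full grid |V| = 512
[1] y-view keeps 19 columns → grid now 152
[2] x-view keeps 36 columns → grid now 84
[3] z-view keeps 46 columns → grid now 63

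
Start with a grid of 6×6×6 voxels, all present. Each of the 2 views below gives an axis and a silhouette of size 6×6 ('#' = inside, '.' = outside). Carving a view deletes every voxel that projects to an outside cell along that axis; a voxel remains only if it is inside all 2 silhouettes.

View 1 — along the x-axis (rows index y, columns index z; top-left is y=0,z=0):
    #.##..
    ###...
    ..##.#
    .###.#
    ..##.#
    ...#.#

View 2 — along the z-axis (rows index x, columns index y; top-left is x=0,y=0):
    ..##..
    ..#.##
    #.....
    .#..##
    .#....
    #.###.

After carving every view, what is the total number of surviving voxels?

initial block: 6^3 = 216
carve view 1 (along x, YZ-mask fill 18/36): 108 voxels remain
carve view 2 (along z, XY-mask fill 14/36): 42 voxels remain

voxel count = 42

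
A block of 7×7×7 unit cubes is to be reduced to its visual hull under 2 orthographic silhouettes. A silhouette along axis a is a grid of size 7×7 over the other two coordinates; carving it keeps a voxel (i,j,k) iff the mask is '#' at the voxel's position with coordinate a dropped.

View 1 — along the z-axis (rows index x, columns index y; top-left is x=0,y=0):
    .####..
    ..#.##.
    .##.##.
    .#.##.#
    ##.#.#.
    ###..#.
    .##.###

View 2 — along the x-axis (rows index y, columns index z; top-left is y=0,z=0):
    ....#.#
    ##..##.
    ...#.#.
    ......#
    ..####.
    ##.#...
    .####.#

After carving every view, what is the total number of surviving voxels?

86 voxels

full grid |V| = 343
[1] z-view keeps 28 columns → grid now 196
[2] x-view keeps 21 columns → grid now 86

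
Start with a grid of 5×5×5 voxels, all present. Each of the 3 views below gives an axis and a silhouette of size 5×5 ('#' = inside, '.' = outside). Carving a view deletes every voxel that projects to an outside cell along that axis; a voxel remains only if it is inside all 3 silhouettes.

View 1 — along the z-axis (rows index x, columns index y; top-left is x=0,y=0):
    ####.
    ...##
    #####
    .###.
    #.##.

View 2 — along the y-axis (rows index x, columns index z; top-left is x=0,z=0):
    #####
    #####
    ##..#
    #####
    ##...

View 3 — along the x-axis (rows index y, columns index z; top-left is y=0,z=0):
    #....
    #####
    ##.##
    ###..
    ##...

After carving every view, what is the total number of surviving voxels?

remaining voxels: 46

initial block: 5^3 = 125
[1] z-view keeps 17 columns → grid now 85
[2] y-view keeps 20 columns → grid now 66
[3] x-view keeps 15 columns → grid now 46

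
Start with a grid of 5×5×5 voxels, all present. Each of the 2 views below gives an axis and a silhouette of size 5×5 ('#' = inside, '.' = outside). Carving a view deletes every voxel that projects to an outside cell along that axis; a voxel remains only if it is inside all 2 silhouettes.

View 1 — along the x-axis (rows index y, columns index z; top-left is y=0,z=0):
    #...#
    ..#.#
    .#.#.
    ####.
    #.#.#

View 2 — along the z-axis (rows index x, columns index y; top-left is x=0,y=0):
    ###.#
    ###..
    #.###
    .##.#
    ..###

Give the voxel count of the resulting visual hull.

start: 5×5×5 = 125 voxels
carve view 1 (along x, YZ-mask fill 13/25): 65 voxels remain
carve view 2 (along z, XY-mask fill 17/25): 42 voxels remain

voxel count = 42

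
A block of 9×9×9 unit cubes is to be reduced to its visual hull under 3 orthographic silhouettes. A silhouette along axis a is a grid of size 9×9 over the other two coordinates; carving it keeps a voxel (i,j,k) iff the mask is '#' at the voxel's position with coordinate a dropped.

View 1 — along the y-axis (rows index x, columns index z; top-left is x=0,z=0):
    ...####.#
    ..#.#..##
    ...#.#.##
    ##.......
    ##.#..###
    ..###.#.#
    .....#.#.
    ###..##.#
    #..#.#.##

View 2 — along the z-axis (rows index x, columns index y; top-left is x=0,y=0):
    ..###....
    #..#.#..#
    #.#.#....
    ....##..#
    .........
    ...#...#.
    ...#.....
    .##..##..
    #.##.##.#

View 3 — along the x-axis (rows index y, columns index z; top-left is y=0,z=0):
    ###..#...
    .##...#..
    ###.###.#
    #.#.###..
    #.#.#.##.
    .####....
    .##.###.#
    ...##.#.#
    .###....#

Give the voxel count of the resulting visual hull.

full grid |V| = 729
[1] y-view keeps 39 columns → grid now 351
[2] z-view keeps 26 columns → grid now 115
[3] x-view keeps 42 columns → grid now 59

voxel count = 59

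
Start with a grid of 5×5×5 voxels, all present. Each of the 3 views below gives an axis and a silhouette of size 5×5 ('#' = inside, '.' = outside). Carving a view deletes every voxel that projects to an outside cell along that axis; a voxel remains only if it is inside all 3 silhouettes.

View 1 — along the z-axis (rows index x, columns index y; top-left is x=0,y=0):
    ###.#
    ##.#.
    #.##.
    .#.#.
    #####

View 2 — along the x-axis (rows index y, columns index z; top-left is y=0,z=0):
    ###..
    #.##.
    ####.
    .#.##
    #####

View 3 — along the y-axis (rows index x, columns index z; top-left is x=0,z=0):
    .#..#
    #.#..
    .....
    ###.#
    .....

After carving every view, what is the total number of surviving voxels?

12 voxels

full grid |V| = 125
V1 z: intersect with XY mask (17 set) -- 85 left
V2 x: intersect with YZ mask (18 set) -- 58 left
V3 y: intersect with XZ mask (8 set) -- 12 left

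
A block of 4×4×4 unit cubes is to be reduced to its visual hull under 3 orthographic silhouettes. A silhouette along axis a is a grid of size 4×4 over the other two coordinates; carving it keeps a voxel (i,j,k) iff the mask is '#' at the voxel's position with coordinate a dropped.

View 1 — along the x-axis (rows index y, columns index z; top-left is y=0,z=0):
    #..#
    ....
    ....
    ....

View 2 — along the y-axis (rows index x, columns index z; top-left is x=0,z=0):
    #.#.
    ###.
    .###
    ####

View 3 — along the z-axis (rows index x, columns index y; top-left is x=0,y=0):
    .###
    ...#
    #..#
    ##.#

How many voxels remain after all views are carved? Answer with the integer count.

|visual hull| = 3

full grid |V| = 64
[1] x-view keeps 2 columns → grid now 8
[2] y-view keeps 12 columns → grid now 5
[3] z-view keeps 9 columns → grid now 3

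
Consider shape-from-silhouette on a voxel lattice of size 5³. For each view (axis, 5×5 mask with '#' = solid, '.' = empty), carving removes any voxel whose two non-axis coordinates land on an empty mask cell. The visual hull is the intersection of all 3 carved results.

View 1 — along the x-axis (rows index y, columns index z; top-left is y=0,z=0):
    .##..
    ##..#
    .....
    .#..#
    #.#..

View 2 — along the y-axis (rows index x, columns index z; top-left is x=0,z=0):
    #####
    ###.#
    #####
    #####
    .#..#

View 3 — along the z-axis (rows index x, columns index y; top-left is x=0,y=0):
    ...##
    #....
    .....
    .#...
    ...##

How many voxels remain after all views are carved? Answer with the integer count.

11 voxels

initial block: 5^3 = 125
  1. axis=0 (YZ plane), |mask|=9  ⇒  voxels=45
  2. axis=1 (XZ plane), |mask|=21  ⇒  voxels=41
  3. axis=2 (XY plane), |mask|=6  ⇒  voxels=11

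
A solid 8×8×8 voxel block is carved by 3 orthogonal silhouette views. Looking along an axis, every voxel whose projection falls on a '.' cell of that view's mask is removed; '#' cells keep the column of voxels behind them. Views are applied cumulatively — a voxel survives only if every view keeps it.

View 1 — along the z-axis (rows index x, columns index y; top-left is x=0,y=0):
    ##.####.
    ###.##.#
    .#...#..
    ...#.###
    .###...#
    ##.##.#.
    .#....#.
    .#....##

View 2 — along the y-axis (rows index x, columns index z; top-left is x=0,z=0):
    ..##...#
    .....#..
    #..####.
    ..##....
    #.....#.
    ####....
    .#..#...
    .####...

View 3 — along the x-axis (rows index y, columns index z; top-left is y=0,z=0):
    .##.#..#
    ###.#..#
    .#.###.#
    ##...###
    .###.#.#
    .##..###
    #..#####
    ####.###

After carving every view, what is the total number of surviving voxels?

voxel count = 52

before carving: 512 voxels (8×8×8)
after view 1 [z-axis, 32 of 64 cells solid] → remaining = 256
after view 2 [y-axis, 23 of 64 cells solid] → remaining = 86
after view 3 [x-axis, 42 of 64 cells solid] → remaining = 52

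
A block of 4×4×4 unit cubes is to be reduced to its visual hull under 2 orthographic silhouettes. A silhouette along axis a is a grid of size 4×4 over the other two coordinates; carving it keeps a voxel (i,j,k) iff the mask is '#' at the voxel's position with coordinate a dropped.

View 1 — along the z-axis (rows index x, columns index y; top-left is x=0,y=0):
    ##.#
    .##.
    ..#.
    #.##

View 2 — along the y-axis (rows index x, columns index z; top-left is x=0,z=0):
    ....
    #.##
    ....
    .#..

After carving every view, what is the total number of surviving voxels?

remaining voxels: 9

start: 4×4×4 = 64 voxels
  1. axis=2 (XY plane), |mask|=9  ⇒  voxels=36
  2. axis=1 (XZ plane), |mask|=4  ⇒  voxels=9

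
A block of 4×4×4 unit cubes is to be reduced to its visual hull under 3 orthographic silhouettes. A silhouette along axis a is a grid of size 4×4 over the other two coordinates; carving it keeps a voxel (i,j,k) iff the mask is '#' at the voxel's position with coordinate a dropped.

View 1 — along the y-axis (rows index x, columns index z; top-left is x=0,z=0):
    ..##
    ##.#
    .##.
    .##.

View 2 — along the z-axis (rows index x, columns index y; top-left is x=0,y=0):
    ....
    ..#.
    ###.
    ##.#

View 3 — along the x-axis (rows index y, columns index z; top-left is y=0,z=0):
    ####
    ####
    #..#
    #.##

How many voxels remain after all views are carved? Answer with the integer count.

remaining voxels: 11

start: 4×4×4 = 64 voxels
step 1: project along y, AND mask (9/16) → |grid| = 36
step 2: project along z, AND mask (7/16) → |grid| = 15
step 3: project along x, AND mask (13/16) → |grid| = 11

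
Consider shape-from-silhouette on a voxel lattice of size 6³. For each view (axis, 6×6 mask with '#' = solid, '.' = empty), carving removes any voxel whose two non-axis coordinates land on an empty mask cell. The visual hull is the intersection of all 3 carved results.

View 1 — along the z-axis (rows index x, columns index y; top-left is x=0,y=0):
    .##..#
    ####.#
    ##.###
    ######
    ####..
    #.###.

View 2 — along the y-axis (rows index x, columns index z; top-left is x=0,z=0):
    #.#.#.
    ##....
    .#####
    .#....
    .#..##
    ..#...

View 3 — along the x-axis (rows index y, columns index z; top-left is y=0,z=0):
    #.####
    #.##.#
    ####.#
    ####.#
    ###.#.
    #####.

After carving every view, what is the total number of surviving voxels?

before carving: 216 voxels (6×6×6)
step 1: project along z, AND mask (27/36) → |grid| = 162
step 2: project along y, AND mask (15/36) → |grid| = 66
step 3: project along x, AND mask (28/36) → |grid| = 48

48 voxels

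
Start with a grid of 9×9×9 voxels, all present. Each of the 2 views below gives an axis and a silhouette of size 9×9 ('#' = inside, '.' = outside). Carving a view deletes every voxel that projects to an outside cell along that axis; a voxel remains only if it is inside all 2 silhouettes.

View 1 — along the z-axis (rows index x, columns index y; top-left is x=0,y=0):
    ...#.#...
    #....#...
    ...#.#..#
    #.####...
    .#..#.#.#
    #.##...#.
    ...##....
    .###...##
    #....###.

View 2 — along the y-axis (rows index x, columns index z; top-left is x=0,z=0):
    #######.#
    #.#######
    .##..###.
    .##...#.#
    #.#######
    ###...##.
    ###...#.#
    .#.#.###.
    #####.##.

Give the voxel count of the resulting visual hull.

remaining voxels: 182

full grid |V| = 729
step 1: project along z, AND mask (31/81) → |grid| = 279
step 2: project along y, AND mask (55/81) → |grid| = 182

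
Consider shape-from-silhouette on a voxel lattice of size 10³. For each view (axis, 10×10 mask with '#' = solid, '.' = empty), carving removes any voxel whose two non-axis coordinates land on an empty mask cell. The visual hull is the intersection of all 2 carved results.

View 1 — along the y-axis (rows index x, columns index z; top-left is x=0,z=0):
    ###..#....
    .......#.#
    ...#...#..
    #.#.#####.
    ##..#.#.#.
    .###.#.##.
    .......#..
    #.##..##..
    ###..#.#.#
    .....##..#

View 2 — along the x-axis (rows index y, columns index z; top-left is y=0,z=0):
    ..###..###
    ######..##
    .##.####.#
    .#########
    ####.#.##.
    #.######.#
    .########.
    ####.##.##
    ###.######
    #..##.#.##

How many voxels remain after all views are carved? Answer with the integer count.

308 voxels

initial block: 10^3 = 1000
  1. axis=1 (XZ plane), |mask|=41  ⇒  voxels=410
  2. axis=0 (YZ plane), |mask|=76  ⇒  voxels=308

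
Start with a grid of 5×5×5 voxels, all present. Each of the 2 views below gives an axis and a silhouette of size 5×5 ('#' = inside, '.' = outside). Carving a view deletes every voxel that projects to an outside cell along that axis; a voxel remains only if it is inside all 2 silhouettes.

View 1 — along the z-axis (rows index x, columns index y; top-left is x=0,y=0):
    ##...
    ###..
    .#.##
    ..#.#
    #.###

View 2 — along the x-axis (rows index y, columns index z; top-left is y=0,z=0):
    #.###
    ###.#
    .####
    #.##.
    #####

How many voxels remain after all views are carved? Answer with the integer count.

|visual hull| = 57

before carving: 125 voxels (5×5×5)
  1. axis=2 (XY plane), |mask|=14  ⇒  voxels=70
  2. axis=0 (YZ plane), |mask|=20  ⇒  voxels=57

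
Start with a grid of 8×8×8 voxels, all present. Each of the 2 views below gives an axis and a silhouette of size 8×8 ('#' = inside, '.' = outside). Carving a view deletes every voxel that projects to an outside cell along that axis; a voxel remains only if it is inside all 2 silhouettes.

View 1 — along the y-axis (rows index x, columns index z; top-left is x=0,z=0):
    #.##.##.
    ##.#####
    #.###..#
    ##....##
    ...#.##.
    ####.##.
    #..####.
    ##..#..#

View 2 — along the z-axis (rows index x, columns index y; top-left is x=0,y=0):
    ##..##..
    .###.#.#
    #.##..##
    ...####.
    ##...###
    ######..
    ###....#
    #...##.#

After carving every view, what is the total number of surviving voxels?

|visual hull| = 183

full grid |V| = 512
[1] y-view keeps 39 columns → grid now 312
[2] z-view keeps 37 columns → grid now 183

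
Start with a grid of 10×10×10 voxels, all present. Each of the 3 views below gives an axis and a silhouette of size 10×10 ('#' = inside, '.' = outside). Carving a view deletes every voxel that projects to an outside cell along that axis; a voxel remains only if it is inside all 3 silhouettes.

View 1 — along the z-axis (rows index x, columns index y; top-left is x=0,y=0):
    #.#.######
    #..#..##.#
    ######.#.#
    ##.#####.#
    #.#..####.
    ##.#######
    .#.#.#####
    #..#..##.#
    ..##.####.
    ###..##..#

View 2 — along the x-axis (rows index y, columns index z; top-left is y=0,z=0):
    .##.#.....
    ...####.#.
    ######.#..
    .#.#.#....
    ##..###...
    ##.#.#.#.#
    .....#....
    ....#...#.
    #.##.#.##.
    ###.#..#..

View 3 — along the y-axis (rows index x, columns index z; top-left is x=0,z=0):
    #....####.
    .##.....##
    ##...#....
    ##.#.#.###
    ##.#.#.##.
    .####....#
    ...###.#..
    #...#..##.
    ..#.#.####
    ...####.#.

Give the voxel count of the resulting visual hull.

before carving: 1000 voxels (10×10×10)
carve view 1 (along z, XY-mask fill 68/100): 680 voxels remain
carve view 2 (along x, YZ-mask fill 43/100): 270 voxels remain
carve view 3 (along y, XZ-mask fill 49/100): 139 voxels remain

remaining voxels: 139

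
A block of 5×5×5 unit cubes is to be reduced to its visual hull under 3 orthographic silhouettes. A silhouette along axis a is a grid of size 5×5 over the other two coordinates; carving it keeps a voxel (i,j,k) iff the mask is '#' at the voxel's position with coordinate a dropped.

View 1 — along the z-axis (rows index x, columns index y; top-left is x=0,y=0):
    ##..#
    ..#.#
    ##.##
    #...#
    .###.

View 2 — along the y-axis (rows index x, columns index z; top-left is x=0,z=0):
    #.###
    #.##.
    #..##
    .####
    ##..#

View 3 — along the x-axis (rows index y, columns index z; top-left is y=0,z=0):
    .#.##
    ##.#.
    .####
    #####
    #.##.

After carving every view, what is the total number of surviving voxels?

remaining voxels: 33

initial block: 5^3 = 125
[1] z-view keeps 14 columns → grid now 70
[2] y-view keeps 17 columns → grid now 47
[3] x-view keeps 18 columns → grid now 33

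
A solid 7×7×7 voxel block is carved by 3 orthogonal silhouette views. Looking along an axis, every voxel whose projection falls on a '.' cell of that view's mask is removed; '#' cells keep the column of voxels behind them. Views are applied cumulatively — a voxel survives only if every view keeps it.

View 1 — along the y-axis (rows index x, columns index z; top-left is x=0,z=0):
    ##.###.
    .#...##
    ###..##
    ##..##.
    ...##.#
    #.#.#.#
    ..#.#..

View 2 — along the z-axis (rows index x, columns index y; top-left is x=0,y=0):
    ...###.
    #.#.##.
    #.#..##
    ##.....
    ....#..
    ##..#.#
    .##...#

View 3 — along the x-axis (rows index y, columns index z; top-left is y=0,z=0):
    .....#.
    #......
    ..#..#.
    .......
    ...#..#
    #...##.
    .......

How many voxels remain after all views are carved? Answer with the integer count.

remaining voxels: 20

before carving: 343 voxels (7×7×7)
carve view 1 (along y, XZ-mask fill 26/49): 182 voxels remain
carve view 2 (along z, XY-mask fill 21/49): 80 voxels remain
carve view 3 (along x, YZ-mask fill 9/49): 20 voxels remain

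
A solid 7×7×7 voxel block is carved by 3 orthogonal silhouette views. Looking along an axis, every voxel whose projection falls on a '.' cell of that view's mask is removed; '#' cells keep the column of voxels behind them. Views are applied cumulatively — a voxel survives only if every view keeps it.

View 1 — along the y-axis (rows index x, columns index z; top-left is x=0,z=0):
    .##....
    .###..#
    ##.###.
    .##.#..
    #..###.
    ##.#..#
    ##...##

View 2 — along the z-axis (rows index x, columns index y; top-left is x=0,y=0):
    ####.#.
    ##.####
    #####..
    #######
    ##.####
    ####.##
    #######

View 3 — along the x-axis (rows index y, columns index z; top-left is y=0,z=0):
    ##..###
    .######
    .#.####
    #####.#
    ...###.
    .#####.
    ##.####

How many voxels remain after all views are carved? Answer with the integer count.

full grid |V| = 343
carve view 1 (along y, XZ-mask fill 26/49): 182 voxels remain
carve view 2 (along z, XY-mask fill 42/49): 156 voxels remain
carve view 3 (along x, YZ-mask fill 36/49): 118 voxels remain

118 voxels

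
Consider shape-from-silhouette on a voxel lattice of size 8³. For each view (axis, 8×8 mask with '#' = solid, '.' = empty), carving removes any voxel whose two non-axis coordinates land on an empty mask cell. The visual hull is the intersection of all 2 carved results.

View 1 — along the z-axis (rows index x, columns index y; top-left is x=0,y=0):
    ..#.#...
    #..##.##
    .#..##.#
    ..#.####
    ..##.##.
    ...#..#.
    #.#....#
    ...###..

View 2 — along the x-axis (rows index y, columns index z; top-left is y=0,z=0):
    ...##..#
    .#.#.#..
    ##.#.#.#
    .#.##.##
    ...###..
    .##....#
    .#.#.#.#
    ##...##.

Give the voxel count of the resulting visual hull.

voxel count = 108

full grid |V| = 512
  1. axis=2 (XY plane), |mask|=28  ⇒  voxels=224
  2. axis=0 (YZ plane), |mask|=30  ⇒  voxels=108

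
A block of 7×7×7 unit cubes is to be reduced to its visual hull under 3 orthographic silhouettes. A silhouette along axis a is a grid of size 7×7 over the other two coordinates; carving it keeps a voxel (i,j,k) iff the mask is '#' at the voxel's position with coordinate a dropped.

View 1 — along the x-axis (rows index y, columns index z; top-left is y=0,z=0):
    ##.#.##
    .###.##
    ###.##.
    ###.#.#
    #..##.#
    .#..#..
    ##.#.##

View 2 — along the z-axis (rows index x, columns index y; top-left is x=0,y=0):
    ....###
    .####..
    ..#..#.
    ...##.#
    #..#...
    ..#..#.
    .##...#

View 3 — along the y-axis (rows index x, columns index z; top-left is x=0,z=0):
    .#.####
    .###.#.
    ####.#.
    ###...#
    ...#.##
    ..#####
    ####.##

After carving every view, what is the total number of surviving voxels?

remaining voxels: 55

before carving: 343 voxels (7×7×7)
carve view 1 (along x, YZ-mask fill 31/49): 217 voxels remain
carve view 2 (along z, XY-mask fill 19/49): 83 voxels remain
carve view 3 (along y, XZ-mask fill 32/49): 55 voxels remain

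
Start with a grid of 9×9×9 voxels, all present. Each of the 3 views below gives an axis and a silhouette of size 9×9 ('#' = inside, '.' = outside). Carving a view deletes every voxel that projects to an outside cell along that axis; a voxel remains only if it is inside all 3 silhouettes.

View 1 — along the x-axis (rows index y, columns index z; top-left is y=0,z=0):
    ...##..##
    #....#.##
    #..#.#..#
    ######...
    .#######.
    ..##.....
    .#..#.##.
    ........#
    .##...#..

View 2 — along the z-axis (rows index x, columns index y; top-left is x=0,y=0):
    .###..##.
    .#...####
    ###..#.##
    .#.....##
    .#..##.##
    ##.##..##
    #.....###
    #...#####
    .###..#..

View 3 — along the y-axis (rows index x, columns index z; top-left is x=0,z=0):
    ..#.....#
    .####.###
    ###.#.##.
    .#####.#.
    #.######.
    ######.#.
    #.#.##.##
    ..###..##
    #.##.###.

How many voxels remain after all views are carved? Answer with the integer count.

remaining voxels: 95

initial block: 9^3 = 729
after view 1 [x-axis, 35 of 81 cells solid] → remaining = 315
after view 2 [z-axis, 44 of 81 cells solid] → remaining = 152
after view 3 [y-axis, 52 of 81 cells solid] → remaining = 95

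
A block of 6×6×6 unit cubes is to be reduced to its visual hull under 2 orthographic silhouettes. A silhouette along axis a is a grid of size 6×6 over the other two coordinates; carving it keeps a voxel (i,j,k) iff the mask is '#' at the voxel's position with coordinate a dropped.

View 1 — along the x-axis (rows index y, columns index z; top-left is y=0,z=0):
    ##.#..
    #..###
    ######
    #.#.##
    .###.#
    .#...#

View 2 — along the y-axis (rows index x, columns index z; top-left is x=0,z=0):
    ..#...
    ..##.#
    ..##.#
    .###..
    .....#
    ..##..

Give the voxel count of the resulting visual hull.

start: 6×6×6 = 216 voxels
  1. axis=0 (YZ plane), |mask|=23  ⇒  voxels=138
  2. axis=1 (XZ plane), |mask|=13  ⇒  voxels=50

voxel count = 50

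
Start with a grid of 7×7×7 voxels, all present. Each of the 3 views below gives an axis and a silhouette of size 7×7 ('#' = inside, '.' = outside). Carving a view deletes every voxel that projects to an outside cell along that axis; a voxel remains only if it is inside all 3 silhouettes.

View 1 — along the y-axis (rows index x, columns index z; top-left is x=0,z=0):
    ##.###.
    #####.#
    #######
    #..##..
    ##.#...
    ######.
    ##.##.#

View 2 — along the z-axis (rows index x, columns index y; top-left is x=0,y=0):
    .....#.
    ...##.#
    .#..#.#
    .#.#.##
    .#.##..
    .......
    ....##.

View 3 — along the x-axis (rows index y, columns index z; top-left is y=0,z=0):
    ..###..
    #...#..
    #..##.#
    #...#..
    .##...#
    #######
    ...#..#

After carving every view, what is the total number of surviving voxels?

initial block: 7^3 = 343
after view 1 [y-axis, 35 of 49 cells solid] → remaining = 245
after view 2 [z-axis, 16 of 49 cells solid] → remaining = 75
after view 3 [x-axis, 23 of 49 cells solid] → remaining = 37

|visual hull| = 37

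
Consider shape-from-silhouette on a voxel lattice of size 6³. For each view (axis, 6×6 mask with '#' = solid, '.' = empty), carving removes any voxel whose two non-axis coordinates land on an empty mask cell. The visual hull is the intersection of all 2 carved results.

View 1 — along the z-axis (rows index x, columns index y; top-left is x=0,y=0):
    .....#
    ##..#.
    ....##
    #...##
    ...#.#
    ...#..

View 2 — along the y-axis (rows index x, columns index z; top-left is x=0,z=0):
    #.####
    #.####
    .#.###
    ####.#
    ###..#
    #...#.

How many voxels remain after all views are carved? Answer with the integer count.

remaining voxels: 53

before carving: 216 voxels (6×6×6)
after view 1 [z-axis, 12 of 36 cells solid] → remaining = 72
after view 2 [y-axis, 25 of 36 cells solid] → remaining = 53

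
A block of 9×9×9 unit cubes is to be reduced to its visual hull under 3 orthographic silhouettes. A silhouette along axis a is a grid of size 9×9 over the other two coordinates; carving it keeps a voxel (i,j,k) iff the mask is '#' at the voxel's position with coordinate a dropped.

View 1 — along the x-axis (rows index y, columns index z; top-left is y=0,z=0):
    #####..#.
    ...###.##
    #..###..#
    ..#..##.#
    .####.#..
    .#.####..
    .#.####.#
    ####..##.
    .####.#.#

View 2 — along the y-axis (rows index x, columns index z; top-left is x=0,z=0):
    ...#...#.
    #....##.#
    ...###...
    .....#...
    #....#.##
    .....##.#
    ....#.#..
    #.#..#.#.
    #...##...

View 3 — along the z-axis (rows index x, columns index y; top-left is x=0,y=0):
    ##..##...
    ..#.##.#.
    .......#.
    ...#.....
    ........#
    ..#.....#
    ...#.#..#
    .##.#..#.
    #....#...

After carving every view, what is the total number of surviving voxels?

initial block: 9^3 = 729
step 1: project along x, AND mask (48/81) → |grid| = 432
step 2: project along y, AND mask (26/81) → |grid| = 131
step 3: project along z, AND mask (22/81) → |grid| = 38

voxel count = 38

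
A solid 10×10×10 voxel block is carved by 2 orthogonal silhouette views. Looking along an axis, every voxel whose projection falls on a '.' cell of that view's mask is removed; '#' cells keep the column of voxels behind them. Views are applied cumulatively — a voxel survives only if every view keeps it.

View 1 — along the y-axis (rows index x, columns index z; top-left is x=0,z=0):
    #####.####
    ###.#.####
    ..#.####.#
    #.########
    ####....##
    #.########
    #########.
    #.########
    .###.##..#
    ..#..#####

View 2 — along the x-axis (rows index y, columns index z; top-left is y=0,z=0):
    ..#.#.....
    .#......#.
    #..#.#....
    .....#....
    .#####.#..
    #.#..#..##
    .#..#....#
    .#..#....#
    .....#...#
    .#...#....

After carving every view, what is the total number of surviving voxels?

remaining voxels: 213

before carving: 1000 voxels (10×10×10)
after view 1 [y-axis, 77 of 100 cells solid] → remaining = 770
after view 2 [x-axis, 29 of 100 cells solid] → remaining = 213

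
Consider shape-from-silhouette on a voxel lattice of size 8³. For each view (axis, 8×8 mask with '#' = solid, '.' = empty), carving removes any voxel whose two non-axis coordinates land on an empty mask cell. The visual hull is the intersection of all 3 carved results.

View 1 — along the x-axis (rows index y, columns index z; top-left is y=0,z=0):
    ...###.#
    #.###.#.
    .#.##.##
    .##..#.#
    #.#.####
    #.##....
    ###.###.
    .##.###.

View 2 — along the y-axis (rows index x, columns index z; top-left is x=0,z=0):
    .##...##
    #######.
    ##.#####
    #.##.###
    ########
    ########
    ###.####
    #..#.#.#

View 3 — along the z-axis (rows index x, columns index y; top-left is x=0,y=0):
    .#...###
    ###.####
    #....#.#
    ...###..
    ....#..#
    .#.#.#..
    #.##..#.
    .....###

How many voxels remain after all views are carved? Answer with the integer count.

full grid |V| = 512
V1 x: intersect with YZ mask (38 set) -- 304 left
V2 y: intersect with XZ mask (51 set) -- 240 left
V3 z: intersect with XY mask (29 set) -- 106 left

|visual hull| = 106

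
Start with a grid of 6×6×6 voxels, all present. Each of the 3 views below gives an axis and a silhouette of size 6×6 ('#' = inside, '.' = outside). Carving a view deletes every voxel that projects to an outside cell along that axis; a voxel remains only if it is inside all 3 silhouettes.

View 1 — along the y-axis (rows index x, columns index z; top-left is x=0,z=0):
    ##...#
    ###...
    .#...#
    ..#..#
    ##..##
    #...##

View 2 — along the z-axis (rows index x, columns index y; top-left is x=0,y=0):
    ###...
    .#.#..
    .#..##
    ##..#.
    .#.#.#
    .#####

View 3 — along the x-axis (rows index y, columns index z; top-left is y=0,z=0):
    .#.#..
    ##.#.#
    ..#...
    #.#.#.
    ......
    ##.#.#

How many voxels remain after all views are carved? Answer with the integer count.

|visual hull| = 27

initial block: 6^3 = 216
V1 y: intersect with XZ mask (17 set) -- 102 left
V2 z: intersect with XY mask (19 set) -- 54 left
V3 x: intersect with YZ mask (14 set) -- 27 left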